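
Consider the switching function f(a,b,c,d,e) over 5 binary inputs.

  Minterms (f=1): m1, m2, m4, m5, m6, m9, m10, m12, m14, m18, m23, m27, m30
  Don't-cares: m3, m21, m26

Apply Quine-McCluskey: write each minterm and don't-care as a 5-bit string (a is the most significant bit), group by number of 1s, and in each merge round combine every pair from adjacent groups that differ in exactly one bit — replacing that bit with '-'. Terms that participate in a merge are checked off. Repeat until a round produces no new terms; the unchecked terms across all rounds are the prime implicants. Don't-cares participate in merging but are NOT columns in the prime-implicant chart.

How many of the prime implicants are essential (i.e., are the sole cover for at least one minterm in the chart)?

6

[col 0] 00001*, 00010*, 00011*, 00100*, 00101*, 00110*, 01001*, 01010*, 01100*, 01110*, 10010*, 10101*, 10111*, 11010*, 11011*, 11110*
[col 1] -0010*, -0101, -1010*, -1110*, 0-001, 0-010*, 0-100*, 0-110*, 00-01, 00-10*, 000-1, 0001-, 001-0*, 0010-, 01-10*, 011-0*, 1-010*, 101-1, 11-10*, 1101-
[col 2] --010, -1-10, 0--10, 0-1-0
Prime implicants: --010, -0101, -1-10, 0--10, 0-001, 0-1-0, 00-01, 000-1, 0001-, 0010-, 101-1, 1101-
PI chart (minterm → PIs covering it):
  1 | 0-001,00-01,000-1
  2 | --010,0--10,0001-
  4 | 0-1-0,0010-
  5 | -0101,00-01,0010-
  6 | 0--10,0-1-0
  9 | 0-001  (sole → essential)
  10 | --010,-1-10,0--10
  12 | 0-1-0  (sole → essential)
  14 | -1-10,0--10,0-1-0
  18 | --010  (sole → essential)
  23 | 101-1  (sole → essential)
  27 | 1101-  (sole → essential)
  30 | -1-10  (sole → essential)
Essential prime implicants: --010, -1-10, 0-001, 0-1-0, 101-1, 1101-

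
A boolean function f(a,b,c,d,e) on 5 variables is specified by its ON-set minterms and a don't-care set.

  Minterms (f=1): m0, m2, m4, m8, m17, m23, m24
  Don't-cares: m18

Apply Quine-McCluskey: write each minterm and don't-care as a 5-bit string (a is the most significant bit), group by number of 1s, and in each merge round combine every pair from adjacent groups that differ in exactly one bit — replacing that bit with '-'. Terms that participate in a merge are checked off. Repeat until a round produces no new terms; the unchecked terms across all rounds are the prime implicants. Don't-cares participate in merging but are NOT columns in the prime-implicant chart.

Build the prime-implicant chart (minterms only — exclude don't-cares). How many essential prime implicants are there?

4

size-2^0 implicants → 00000(✓)  00010(✓)  00100(✓)  01000(✓)  10001  10010(✓)  10111  11000(✓)
size-2^1 implicants → -0010  -1000  0-000  00-00  000-0
Unchecked terms (primes): -0010, -1000, 0-000, 00-00, 000-0, 10001, 10111
Minterm coverage:
  m0 ⊆ 0-000,00-00,000-0
  m2 ⊆ -0010,000-0
  m4 ⊆ 00-00 [E]
  m8 ⊆ -1000,0-000
  m17 ⊆ 10001 [E]
  m23 ⊆ 10111 [E]
  m24 ⊆ -1000 [E]
E = {-1000, 00-00, 10001, 10111}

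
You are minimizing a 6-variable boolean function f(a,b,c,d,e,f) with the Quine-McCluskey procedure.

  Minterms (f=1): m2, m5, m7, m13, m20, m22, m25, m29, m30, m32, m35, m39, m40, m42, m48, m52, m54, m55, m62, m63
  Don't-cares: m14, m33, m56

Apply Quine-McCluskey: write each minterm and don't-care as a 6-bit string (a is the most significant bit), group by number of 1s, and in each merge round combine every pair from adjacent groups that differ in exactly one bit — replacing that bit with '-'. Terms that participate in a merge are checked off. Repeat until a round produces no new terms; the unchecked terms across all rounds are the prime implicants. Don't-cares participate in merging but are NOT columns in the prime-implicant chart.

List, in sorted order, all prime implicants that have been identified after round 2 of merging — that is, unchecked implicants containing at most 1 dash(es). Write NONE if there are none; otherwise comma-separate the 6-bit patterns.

-00111, 0-1101, 0-1110, 00-101, 000010, 0001-1, 011-01, 1-0111, 100-11, 1000-1, 10000-, 1010-0, 110-00

Round 0: 000010 000101✓ 000111✓ 001101✓ 001110✓ 010100✓ 010110✓ 011001✓ 011101✓ 011110✓ 100000✓ 100001✓ 100011✓ 100111✓ 101000✓ 101010✓ 110000✓ 110100✓ 110110✓ 110111✓ 111000✓ 111110✓ 111111✓
Round 1: -00111 -10100✓ -10110✓ -11110✓ 0-1101 0-1110 00-101 0001-1 01-110✓ 0101-0✓ 011-01 1-0000✓ 1-0111 1-1000✓ 10-000✓ 100-11 1000-1 10000- 1010-0 11-000✓ 11-110✓ 11-111✓ 110-00 1101-0✓ 11011-✓ 11111-✓
Round 2: -1-110 -101-0 1--000 11-11-
PIs = {-00111, -1-110, -101-0, 0-1101, 0-1110, 00-101, 000010, 0001-1, 011-01, 1--000, 1-0111, 100-11, 1000-1, 10000-, 1010-0, 11-11-, 110-00}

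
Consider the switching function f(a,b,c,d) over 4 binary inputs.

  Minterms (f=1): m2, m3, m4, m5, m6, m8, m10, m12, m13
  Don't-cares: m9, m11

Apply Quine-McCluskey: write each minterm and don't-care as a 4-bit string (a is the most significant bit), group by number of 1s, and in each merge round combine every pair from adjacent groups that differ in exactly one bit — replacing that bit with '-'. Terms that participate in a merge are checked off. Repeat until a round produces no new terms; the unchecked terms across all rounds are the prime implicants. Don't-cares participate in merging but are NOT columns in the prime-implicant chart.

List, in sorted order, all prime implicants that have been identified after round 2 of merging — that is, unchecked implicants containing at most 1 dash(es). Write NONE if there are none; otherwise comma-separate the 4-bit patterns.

0-10, 01-0

[col 0] 0010*, 0011*, 0100*, 0101*, 0110*, 1000*, 1001*, 1010*, 1011*, 1100*, 1101*
[col 1] -010*, -011*, -100*, -101*, 0-10, 001-*, 01-0, 010-*, 1-00*, 1-01*, 10-0*, 10-1*, 100-*, 101-*, 110-*
[col 2] -01-, -10-, 1-0-, 10--
Prime implicants: -01-, -10-, 0-10, 01-0, 1-0-, 10--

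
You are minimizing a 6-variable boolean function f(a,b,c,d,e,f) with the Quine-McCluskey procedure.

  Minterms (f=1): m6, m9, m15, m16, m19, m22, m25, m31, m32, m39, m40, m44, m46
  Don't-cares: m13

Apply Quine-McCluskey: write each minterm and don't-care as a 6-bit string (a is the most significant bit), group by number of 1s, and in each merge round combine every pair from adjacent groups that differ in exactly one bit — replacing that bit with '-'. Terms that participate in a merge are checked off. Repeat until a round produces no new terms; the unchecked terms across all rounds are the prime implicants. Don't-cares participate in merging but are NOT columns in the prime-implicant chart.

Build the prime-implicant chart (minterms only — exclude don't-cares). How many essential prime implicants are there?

8

size-2^0 implicants → 000110(✓)  001001(✓)  001101(✓)  001111(✓)  010000  010011  010110(✓)  011001(✓)  011111(✓)  100000(✓)  100111  101000(✓)  101100(✓)  101110(✓)
size-2^1 implicants → 0-0110  0-1001  0-1111  001-01  0011-1  10-000  101-00  1011-0
Unchecked terms (primes): 0-0110, 0-1001, 0-1111, 001-01, 0011-1, 010000, 010011, 10-000, 100111, 101-00, 1011-0
Minterm coverage:
  m6 ⊆ 0-0110 [E]
  m9 ⊆ 0-1001,001-01
  m15 ⊆ 0-1111,0011-1
  m16 ⊆ 010000 [E]
  m19 ⊆ 010011 [E]
  m22 ⊆ 0-0110 [E]
  m25 ⊆ 0-1001 [E]
  m31 ⊆ 0-1111 [E]
  m32 ⊆ 10-000 [E]
  m39 ⊆ 100111 [E]
  m40 ⊆ 10-000,101-00
  m44 ⊆ 101-00,1011-0
  m46 ⊆ 1011-0 [E]
E = {0-0110, 0-1001, 0-1111, 010000, 010011, 10-000, 100111, 1011-0}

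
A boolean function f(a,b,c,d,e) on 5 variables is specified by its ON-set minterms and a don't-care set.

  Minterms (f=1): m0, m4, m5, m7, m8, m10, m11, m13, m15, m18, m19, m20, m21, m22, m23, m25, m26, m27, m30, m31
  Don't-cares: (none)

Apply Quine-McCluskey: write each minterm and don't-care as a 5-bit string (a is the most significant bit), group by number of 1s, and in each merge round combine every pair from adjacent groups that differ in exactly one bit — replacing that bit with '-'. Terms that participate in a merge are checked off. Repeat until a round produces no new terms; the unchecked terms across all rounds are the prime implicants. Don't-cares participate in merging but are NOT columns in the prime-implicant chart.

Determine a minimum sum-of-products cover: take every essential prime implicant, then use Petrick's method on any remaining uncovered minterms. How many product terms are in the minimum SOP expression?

6

[col 0] 00000*, 00100*, 00101*, 00111*, 01000*, 01010*, 01011*, 01101*, 01111*, 10010*, 10011*, 10100*, 10101*, 10110*, 10111*, 11001*, 11010*, 11011*, 11110*, 11111*
[col 1] -0100*, -0101*, -0111*, -1010*, -1011*, -1111*, 0-000, 0-101*, 0-111*, 00-00, 001-1*, 0010-*, 01-11*, 010-0, 0101-*, 011-1*, 1-010*, 1-011*, 1-110*, 1-111*, 10-10*, 10-11*, 1001-*, 101-0*, 101-1*, 1010-*, 1011-*, 11-10*, 11-11*, 110-1, 1101-*, 1111-*
[col 2] --111, -01-1, -010-, -1-11, -101-, 0-1-1, 1--10*, 1--11*, 1-01-*, 1-11-*, 10-1-*, 101--, 11-1-*
[col 3] 1--1-
Prime implicants: --111, -01-1, -010-, -1-11, -101-, 0-000, 0-1-1, 00-00, 010-0, 1--1-, 101--, 110-1
PI chart (minterm → PIs covering it):
  0 | 0-000,00-00
  4 | -010-,00-00
  5 | -01-1,-010-,0-1-1
  7 | --111,-01-1,0-1-1
  8 | 0-000,010-0
  10 | -101-,010-0
  11 | -1-11,-101-
  13 | 0-1-1  (sole → essential)
  15 | --111,-1-11,0-1-1
  18 | 1--1-  (sole → essential)
  19 | 1--1-  (sole → essential)
  20 | -010-,101--
  21 | -01-1,-010-,101--
  22 | 1--1-,101--
  23 | --111,-01-1,1--1-,101--
  25 | 110-1  (sole → essential)
  26 | -101-,1--1-
  27 | -1-11,-101-,1--1-,110-1
  30 | 1--1-  (sole → essential)
  31 | --111,-1-11,1--1-
Essential prime implicants: 0-1-1, 1--1-, 110-1
Petrick residual → -010-, -101-, 0-000
Minimum SOP uses 6 PIs: b'cd' + bc'd + a'c'd'e' + a'ce + ad + abc'e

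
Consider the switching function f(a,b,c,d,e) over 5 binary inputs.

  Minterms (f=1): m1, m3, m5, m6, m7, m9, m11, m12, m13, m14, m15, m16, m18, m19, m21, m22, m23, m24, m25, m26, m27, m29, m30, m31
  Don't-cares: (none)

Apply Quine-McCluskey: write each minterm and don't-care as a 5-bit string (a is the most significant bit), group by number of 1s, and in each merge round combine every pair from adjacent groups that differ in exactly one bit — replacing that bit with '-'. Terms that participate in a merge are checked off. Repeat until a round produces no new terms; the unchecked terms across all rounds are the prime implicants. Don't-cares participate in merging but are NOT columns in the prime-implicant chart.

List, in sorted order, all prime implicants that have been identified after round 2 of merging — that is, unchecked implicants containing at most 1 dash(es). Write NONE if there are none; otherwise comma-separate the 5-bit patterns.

[col 0] 00001*, 00011*, 00101*, 00110*, 00111*, 01001*, 01011*, 01100*, 01101*, 01110*, 01111*, 10000*, 10010*, 10011*, 10101*, 10110*, 10111*, 11000*, 11001*, 11010*, 11011*, 11101*, 11110*, 11111*
[col 1] -0011*, -0101*, -0110*, -0111*, -1001*, -1011*, -1101*, -1110*, -1111*, 0-001*, 0-011*, 0-101*, 0-110*, 0-111*, 00-01*, 00-11*, 000-1*, 001-1*, 0011-*, 01-01*, 01-11*, 010-1*, 011-0*, 011-1*, 0110-*, 0111-*, 1-000*, 1-010*, 1-011*, 1-101*, 1-110*, 1-111*, 10-10*, 10-11*, 100-0*, 1001-*, 101-1*, 1011-*, 11-01*, 11-10*, 11-11*, 110-0*, 110-1*, 1100-*, 1101-*, 111-1*, 1111-*
[col 2] --011*, --101*, --110*, --111*, -0-11*, -01-1*, -011-*, -1-01*, -1-11*, -10-1*, -11-1*, -111-*, 0--01*, 0--11*, 0-0-1*, 0-1-1*, 0-11-*, 00--1*, 01--1*, 011--, 1--10*, 1--11*, 1-0-0, 1-01-*, 1-1-1*, 1-11-*, 10-1-*, 11--1*, 11-1-*, 110--
[col 3] ---11, --1-1, --11-, -1--1, 0---1, 1--1-
Prime implicants: ---11, --1-1, --11-, -1--1, 0---1, 011--, 1--1-, 1-0-0, 110--

NONE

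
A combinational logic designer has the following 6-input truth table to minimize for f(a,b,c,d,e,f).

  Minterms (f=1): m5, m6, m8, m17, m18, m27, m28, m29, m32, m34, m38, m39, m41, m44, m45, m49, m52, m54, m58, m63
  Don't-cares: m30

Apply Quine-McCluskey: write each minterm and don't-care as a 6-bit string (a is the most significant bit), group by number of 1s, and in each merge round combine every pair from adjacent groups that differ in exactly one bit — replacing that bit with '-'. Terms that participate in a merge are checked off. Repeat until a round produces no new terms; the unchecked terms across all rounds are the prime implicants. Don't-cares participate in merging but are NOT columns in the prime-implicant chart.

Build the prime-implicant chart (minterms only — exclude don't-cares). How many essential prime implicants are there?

size-2^0 implicants → 000101  000110(✓)  001000  010001(✓)  010010  011011  011100(✓)  011101(✓)  011110(✓)  100000(✓)  100010(✓)  100110(✓)  100111(✓)  101001(✓)  101100(✓)  101101(✓)  110001(✓)  110100(✓)  110110(✓)  111010  111111
size-2^1 implicants → -00110  -10001  0111-0  01110-  1-0110  100-10  1000-0  10011-  101-01  10110-  1101-0
Unchecked terms (primes): -00110, -10001, 000101, 001000, 010010, 011011, 0111-0, 01110-, 1-0110, 100-10, 1000-0, 10011-, 101-01, 10110-, 1101-0, 111010, 111111
Minterm coverage:
  m5 ⊆ 000101 [E]
  m6 ⊆ -00110 [E]
  m8 ⊆ 001000 [E]
  m17 ⊆ -10001 [E]
  m18 ⊆ 010010 [E]
  m27 ⊆ 011011 [E]
  m28 ⊆ 0111-0,01110-
  m29 ⊆ 01110- [E]
  m32 ⊆ 1000-0 [E]
  m34 ⊆ 100-10,1000-0
  m38 ⊆ -00110,1-0110,100-10,10011-
  m39 ⊆ 10011- [E]
  m41 ⊆ 101-01 [E]
  m44 ⊆ 10110- [E]
  m45 ⊆ 101-01,10110-
  m49 ⊆ -10001 [E]
  m52 ⊆ 1101-0 [E]
  m54 ⊆ 1-0110,1101-0
  m58 ⊆ 111010 [E]
  m63 ⊆ 111111 [E]
E = {-00110, -10001, 000101, 001000, 010010, 011011, 01110-, 1000-0, 10011-, 101-01, 10110-, 1101-0, 111010, 111111}

14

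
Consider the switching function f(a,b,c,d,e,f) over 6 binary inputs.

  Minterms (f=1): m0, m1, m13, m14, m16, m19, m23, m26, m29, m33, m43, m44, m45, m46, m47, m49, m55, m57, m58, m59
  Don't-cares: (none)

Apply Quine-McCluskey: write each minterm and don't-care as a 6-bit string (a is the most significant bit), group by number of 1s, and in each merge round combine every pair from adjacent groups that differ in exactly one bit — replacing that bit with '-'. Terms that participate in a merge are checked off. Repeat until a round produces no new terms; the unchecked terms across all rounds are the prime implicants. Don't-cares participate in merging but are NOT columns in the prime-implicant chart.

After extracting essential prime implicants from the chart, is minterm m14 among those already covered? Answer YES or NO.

YES

Round 0: 000000✓ 000001✓ 001101✓ 001110✓ 010000✓ 010011✓ 010111✓ 011010✓ 011101✓ 100001✓ 101011✓ 101100✓ 101101✓ 101110✓ 101111✓ 110001✓ 110111✓ 111001✓ 111010✓ 111011✓
Round 1: -00001 -01101 -01110 -10111 -11010 0-0000 0-1101 00000- 010-11 1-0001 1-1011 101-11 1011-0✓ 1011-1✓ 10110-✓ 10111-✓ 11-001 1110-1 11101-
Round 2: 1011--
PIs = {-00001, -01101, -01110, -10111, -11010, 0-0000, 0-1101, 00000-, 010-11, 1-0001, 1-1011, 101-11, 1011--, 11-001, 1110-1, 11101-}
Coverage chart:
  m0: 0-0000,00000-
  m1: -00001,00000-
  m13: -01101,0-1101
  m14: -01110 ←essential
  m16: 0-0000 ←essential
  m19: 010-11 ←essential
  m23: -10111,010-11
  m26: -11010 ←essential
  m29: 0-1101 ←essential
  m33: -00001,1-0001
  m43: 1-1011,101-11
  m44: 1011-- ←essential
  m45: -01101,1011--
  m46: -01110,1011--
  m47: 101-11,1011--
  m49: 1-0001,11-001
  m55: -10111 ←essential
  m57: 11-001,1110-1
  m58: -11010,11101-
  m59: 1-1011,1110-1,11101-
Essential: -01110, -10111, -11010, 0-0000, 0-1101, 010-11, 1011--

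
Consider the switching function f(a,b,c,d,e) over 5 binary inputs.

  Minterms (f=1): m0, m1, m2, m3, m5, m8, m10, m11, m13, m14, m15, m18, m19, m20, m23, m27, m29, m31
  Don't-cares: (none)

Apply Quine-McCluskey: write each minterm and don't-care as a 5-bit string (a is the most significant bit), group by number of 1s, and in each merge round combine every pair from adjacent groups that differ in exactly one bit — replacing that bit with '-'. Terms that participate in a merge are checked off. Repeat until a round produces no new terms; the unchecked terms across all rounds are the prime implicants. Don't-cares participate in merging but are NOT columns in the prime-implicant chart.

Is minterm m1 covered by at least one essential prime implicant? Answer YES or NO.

NO

size-2^0 implicants → 00000(✓)  00001(✓)  00010(✓)  00011(✓)  00101(✓)  01000(✓)  01010(✓)  01011(✓)  01101(✓)  01110(✓)  01111(✓)  10010(✓)  10011(✓)  10100  10111(✓)  11011(✓)  11101(✓)  11111(✓)
size-2^1 implicants → -0010(✓)  -0011(✓)  -1011(✓)  -1101(✓)  -1111(✓)  0-000(✓)  0-010(✓)  0-011(✓)  0-101  00-01  000-0(✓)  000-1(✓)  0000-(✓)  0001-(✓)  01-10(✓)  01-11(✓)  010-0(✓)  0101-(✓)  011-1(✓)  0111-(✓)  1-011(✓)  1-111(✓)  10-11(✓)  1001-(✓)  11-11(✓)  111-1(✓)
size-2^2 implicants → --011  -001-  -1-11  -11-1  0-0-0  0-01-  000--  01-1-  1--11
Unchecked terms (primes): --011, -001-, -1-11, -11-1, 0-0-0, 0-01-, 0-101, 00-01, 000--, 01-1-, 1--11, 10100
Minterm coverage:
  m0 ⊆ 0-0-0,000--
  m1 ⊆ 00-01,000--
  m2 ⊆ -001-,0-0-0,0-01-,000--
  m3 ⊆ --011,-001-,0-01-,000--
  m5 ⊆ 0-101,00-01
  m8 ⊆ 0-0-0 [E]
  m10 ⊆ 0-0-0,0-01-,01-1-
  m11 ⊆ --011,-1-11,0-01-,01-1-
  m13 ⊆ -11-1,0-101
  m14 ⊆ 01-1- [E]
  m15 ⊆ -1-11,-11-1,01-1-
  m18 ⊆ -001- [E]
  m19 ⊆ --011,-001-,1--11
  m20 ⊆ 10100 [E]
  m23 ⊆ 1--11 [E]
  m27 ⊆ --011,-1-11,1--11
  m29 ⊆ -11-1 [E]
  m31 ⊆ -1-11,-11-1,1--11
E = {-001-, -11-1, 0-0-0, 01-1-, 1--11, 10100}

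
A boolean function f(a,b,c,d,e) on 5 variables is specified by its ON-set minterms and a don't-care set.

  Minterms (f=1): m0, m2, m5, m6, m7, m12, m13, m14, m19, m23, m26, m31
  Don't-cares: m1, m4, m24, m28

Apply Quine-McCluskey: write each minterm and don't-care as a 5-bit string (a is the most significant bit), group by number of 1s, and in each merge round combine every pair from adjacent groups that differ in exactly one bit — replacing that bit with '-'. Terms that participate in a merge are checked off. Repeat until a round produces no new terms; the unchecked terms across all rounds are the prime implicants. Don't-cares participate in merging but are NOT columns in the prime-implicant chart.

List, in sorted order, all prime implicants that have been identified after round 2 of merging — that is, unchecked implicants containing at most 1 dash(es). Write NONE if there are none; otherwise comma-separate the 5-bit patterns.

-0111, -1100, 1-111, 10-11, 11-00, 110-0

Round 0: 00000✓ 00001✓ 00010✓ 00100✓ 00101✓ 00110✓ 00111✓ 01100✓ 01101✓ 01110✓ 10011✓ 10111✓ 11000✓ 11010✓ 11100✓ 11111✓
Round 1: -0111 -1100 0-100✓ 0-101✓ 0-110✓ 00-00✓ 00-01✓ 00-10✓ 000-0✓ 0000-✓ 001-0✓ 001-1✓ 0010-✓ 0011-✓ 011-0✓ 0110-✓ 1-111 10-11 11-00 110-0
Round 2: 0-1-0 0-10- 00--0 00-0- 001--
PIs = {-0111, -1100, 0-1-0, 0-10-, 00--0, 00-0-, 001--, 1-111, 10-11, 11-00, 110-0}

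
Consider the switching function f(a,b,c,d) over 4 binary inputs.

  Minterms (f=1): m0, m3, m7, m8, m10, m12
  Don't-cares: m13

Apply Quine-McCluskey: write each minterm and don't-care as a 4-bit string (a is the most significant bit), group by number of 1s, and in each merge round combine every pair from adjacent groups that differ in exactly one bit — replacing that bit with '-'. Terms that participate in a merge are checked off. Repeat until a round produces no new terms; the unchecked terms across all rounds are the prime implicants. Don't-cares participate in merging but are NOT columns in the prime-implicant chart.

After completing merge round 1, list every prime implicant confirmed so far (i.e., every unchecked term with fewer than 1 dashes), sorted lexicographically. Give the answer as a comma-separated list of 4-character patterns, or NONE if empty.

NONE

size-2^0 implicants → 0000(✓)  0011(✓)  0111(✓)  1000(✓)  1010(✓)  1100(✓)  1101(✓)
size-2^1 implicants → -000  0-11  1-00  10-0  110-
Unchecked terms (primes): -000, 0-11, 1-00, 10-0, 110-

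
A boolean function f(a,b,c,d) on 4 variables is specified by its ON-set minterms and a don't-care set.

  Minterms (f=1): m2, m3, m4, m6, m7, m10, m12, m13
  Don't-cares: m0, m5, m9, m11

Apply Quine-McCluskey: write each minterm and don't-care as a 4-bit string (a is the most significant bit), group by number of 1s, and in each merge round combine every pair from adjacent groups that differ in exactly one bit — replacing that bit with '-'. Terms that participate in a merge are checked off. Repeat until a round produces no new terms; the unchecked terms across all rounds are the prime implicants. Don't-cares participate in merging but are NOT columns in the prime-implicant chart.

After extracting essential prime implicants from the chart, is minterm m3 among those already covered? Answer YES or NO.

YES

Round 0: 0000✓ 0010✓ 0011✓ 0100✓ 0101✓ 0110✓ 0111✓ 1001✓ 1010✓ 1011✓ 1100✓ 1101✓
Round 1: -010✓ -011✓ -100✓ -101✓ 0-00✓ 0-10✓ 0-11✓ 00-0✓ 001-✓ 01-0✓ 01-1✓ 010-✓ 011-✓ 1-01 10-1 101-✓ 110-✓
Round 2: -01- -10- 0--0 0-1- 01--
PIs = {-01-, -10-, 0--0, 0-1-, 01--, 1-01, 10-1}
Coverage chart:
  m2: -01-,0--0,0-1-
  m3: -01-,0-1-
  m4: -10-,0--0,01--
  m6: 0--0,0-1-,01--
  m7: 0-1-,01--
  m10: -01- ←essential
  m12: -10- ←essential
  m13: -10-,1-01
Essential: -01-, -10-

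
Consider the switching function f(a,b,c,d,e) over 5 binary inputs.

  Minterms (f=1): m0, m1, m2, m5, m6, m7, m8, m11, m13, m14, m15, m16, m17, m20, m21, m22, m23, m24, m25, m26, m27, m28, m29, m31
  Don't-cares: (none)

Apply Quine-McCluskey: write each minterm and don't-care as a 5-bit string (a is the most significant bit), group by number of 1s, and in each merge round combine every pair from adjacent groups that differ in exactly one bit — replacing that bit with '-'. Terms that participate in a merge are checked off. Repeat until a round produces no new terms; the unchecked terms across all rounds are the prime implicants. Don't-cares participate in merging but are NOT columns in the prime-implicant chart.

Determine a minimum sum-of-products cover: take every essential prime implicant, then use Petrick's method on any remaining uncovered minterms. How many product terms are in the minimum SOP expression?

size-2^0 implicants → 00000(✓)  00001(✓)  00010(✓)  00101(✓)  00110(✓)  00111(✓)  01000(✓)  01011(✓)  01101(✓)  01110(✓)  01111(✓)  10000(✓)  10001(✓)  10100(✓)  10101(✓)  10110(✓)  10111(✓)  11000(✓)  11001(✓)  11010(✓)  11011(✓)  11100(✓)  11101(✓)  11111(✓)
size-2^1 implicants → -0000(✓)  -0001(✓)  -0101(✓)  -0110(✓)  -0111(✓)  -1000(✓)  -1011(✓)  -1101(✓)  -1111(✓)  0-000(✓)  0-101(✓)  0-110(✓)  0-111(✓)  00-01(✓)  00-10  000-0  0000-(✓)  001-1(✓)  0011-(✓)  01-11(✓)  011-1(✓)  0111-(✓)  1-000(✓)  1-001(✓)  1-100(✓)  1-101(✓)  1-111(✓)  10-00(✓)  10-01(✓)  1000-(✓)  101-0(✓)  101-1(✓)  1010-(✓)  1011-(✓)  11-00(✓)  11-01(✓)  11-11(✓)  110-0(✓)  110-1(✓)  1100-(✓)  1101-(✓)  111-1(✓)  1110-(✓)
size-2^2 implicants → --000  --101(✓)  --111(✓)  -0-01  -000-  -01-1(✓)  -011-  -1-11  -11-1(✓)  0-1-1(✓)  0-11-  1--00(✓)  1--01(✓)  1-00-(✓)  1-1-1(✓)  1-10-(✓)  10-0-(✓)  101--  11--1  11-0-(✓)  110--
size-2^3 implicants → --1-1  1--0-
Unchecked terms (primes): --000, --1-1, -0-01, -000-, -011-, -1-11, 0-11-, 00-10, 000-0, 1--0-, 101--, 11--1, 110--
Minterm coverage:
  m0 ⊆ --000,-000-,000-0
  m1 ⊆ -0-01,-000-
  m2 ⊆ 00-10,000-0
  m5 ⊆ --1-1,-0-01
  m6 ⊆ -011-,0-11-,00-10
  m7 ⊆ --1-1,-011-,0-11-
  m8 ⊆ --000 [E]
  m11 ⊆ -1-11 [E]
  m13 ⊆ --1-1 [E]
  m14 ⊆ 0-11- [E]
  m15 ⊆ --1-1,-1-11,0-11-
  m16 ⊆ --000,-000-,1--0-
  m17 ⊆ -0-01,-000-,1--0-
  m20 ⊆ 1--0-,101--
  m21 ⊆ --1-1,-0-01,1--0-,101--
  m22 ⊆ -011-,101--
  m23 ⊆ --1-1,-011-,101--
  m24 ⊆ --000,1--0-,110--
  m25 ⊆ 1--0-,11--1,110--
  m26 ⊆ 110-- [E]
  m27 ⊆ -1-11,11--1,110--
  m28 ⊆ 1--0- [E]
  m29 ⊆ --1-1,1--0-,11--1
  m31 ⊆ --1-1,-1-11,11--1
E = {--000, --1-1, -1-11, 0-11-, 1--0-, 110--}
Petrick residual → -0-01, -011-, 00-10
Cover = c'd'e' + ce + b'd'e + b'cd + bde + a'cd + a'b'de' + ad' + abc'  |cover|=9

9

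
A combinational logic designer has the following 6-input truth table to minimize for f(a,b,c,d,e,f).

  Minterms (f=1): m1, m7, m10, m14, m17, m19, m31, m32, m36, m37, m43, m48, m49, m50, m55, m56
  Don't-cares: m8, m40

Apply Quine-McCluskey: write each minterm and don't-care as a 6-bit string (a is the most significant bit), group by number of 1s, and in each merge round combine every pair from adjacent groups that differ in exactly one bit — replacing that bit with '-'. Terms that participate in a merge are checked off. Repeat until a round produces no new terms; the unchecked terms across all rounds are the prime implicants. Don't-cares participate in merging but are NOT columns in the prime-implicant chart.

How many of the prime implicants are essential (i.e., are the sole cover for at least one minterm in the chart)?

10

[col 0] 000001*, 000111, 001000*, 001010*, 001110*, 010001*, 010011*, 011111, 100000*, 100100*, 100101*, 101000*, 101011, 110000*, 110001*, 110010*, 110111, 111000*
[col 1] -01000, -10001, 0-0001, 001-10, 0010-0, 0100-1, 1-0000*, 1-1000*, 10-000*, 100-00, 10010-, 11-000*, 1100-0, 11000-
[col 2] 1--000
Prime implicants: -01000, -10001, 0-0001, 000111, 001-10, 0010-0, 0100-1, 011111, 1--000, 100-00, 10010-, 101011, 1100-0, 11000-, 110111
PI chart (minterm → PIs covering it):
  1 | 0-0001  (sole → essential)
  7 | 000111  (sole → essential)
  10 | 001-10,0010-0
  14 | 001-10  (sole → essential)
  17 | -10001,0-0001,0100-1
  19 | 0100-1  (sole → essential)
  31 | 011111  (sole → essential)
  32 | 1--000,100-00
  36 | 100-00,10010-
  37 | 10010-  (sole → essential)
  43 | 101011  (sole → essential)
  48 | 1--000,1100-0,11000-
  49 | -10001,11000-
  50 | 1100-0  (sole → essential)
  55 | 110111  (sole → essential)
  56 | 1--000  (sole → essential)
Essential prime implicants: 0-0001, 000111, 001-10, 0100-1, 011111, 1--000, 10010-, 101011, 1100-0, 110111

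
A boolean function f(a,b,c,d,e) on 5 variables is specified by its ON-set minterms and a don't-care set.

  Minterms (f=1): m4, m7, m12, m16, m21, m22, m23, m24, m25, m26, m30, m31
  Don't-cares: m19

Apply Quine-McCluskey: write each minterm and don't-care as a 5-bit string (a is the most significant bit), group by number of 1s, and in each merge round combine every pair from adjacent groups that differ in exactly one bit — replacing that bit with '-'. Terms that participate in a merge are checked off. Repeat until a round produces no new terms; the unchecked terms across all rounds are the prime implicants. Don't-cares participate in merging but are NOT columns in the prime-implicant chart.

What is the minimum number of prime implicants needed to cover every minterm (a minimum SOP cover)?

7

[col 0] 00100*, 00111*, 01100*, 10000*, 10011*, 10101*, 10110*, 10111*, 11000*, 11001*, 11010*, 11110*, 11111*
[col 1] -0111, 0-100, 1-000, 1-110*, 1-111*, 10-11, 101-1, 1011-*, 11-10, 110-0, 1100-, 1111-*
[col 2] 1-11-
Prime implicants: -0111, 0-100, 1-000, 1-11-, 10-11, 101-1, 11-10, 110-0, 1100-
PI chart (minterm → PIs covering it):
  4 | 0-100  (sole → essential)
  7 | -0111  (sole → essential)
  12 | 0-100  (sole → essential)
  16 | 1-000  (sole → essential)
  21 | 101-1  (sole → essential)
  22 | 1-11-  (sole → essential)
  23 | -0111,1-11-,10-11,101-1
  24 | 1-000,110-0,1100-
  25 | 1100-  (sole → essential)
  26 | 11-10,110-0
  30 | 1-11-,11-10
  31 | 1-11-  (sole → essential)
Essential prime implicants: -0111, 0-100, 1-000, 1-11-, 101-1, 1100-
Petrick residual → 11-10
Minimum SOP uses 7 PIs: b'cde + a'cd'e' + ac'd'e' + acd + ab'ce + abde' + abc'd'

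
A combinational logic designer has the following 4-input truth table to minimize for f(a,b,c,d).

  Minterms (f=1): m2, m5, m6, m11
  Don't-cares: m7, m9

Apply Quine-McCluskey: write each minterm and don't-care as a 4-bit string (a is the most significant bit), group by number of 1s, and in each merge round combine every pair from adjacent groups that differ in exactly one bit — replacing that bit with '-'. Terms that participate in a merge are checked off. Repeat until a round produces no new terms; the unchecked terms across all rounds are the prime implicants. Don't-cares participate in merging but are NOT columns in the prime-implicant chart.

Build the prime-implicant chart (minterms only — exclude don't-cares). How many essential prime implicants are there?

3

[col 0] 0010*, 0101*, 0110*, 0111*, 1001*, 1011*
[col 1] 0-10, 01-1, 011-, 10-1
Prime implicants: 0-10, 01-1, 011-, 10-1
PI chart (minterm → PIs covering it):
  2 | 0-10  (sole → essential)
  5 | 01-1  (sole → essential)
  6 | 0-10,011-
  11 | 10-1  (sole → essential)
Essential prime implicants: 0-10, 01-1, 10-1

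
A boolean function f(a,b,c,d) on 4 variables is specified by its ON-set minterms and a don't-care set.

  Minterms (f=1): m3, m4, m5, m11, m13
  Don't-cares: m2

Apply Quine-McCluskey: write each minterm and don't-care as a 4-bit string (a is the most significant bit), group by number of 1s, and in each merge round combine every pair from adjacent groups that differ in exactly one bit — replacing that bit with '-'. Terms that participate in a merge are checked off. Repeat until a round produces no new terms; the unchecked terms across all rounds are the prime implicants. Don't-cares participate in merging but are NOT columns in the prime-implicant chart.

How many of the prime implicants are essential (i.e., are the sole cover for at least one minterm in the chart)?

3

[col 0] 0010*, 0011*, 0100*, 0101*, 1011*, 1101*
[col 1] -011, -101, 001-, 010-
Prime implicants: -011, -101, 001-, 010-
PI chart (minterm → PIs covering it):
  3 | -011,001-
  4 | 010-  (sole → essential)
  5 | -101,010-
  11 | -011  (sole → essential)
  13 | -101  (sole → essential)
Essential prime implicants: -011, -101, 010-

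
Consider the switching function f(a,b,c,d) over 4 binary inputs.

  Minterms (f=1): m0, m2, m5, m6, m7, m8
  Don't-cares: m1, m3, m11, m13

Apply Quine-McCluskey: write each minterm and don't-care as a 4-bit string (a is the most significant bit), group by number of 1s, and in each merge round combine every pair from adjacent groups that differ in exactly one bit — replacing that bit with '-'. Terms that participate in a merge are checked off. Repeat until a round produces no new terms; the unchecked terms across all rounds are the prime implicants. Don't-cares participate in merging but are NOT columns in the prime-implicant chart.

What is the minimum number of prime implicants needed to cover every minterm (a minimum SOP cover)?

3

Round 0: 0000✓ 0001✓ 0010✓ 0011✓ 0101✓ 0110✓ 0111✓ 1000✓ 1011✓ 1101✓
Round 1: -000 -011 -101 0-01✓ 0-10✓ 0-11✓ 00-0✓ 00-1✓ 000-✓ 001-✓ 01-1✓ 011-✓
Round 2: 0--1 0-1- 00--
PIs = {-000, -011, -101, 0--1, 0-1-, 00--}
Coverage chart:
  m0: -000,00--
  m2: 0-1-,00--
  m5: -101,0--1
  m6: 0-1- ←essential
  m7: 0--1,0-1-
  m8: -000 ←essential
Essential: -000, 0-1-
Petrick residual → -101
Min cover (3 terms): b'c'd' + bc'd + a'c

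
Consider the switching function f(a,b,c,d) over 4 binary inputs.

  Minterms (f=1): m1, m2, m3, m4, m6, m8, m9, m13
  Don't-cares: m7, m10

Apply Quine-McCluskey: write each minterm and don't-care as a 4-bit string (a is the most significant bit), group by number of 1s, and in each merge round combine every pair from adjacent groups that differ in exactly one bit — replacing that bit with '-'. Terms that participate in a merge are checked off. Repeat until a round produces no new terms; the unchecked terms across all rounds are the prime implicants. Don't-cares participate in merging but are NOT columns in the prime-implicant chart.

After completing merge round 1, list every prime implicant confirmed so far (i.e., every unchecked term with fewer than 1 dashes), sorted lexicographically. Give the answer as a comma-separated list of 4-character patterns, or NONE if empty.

NONE

Round 0: 0001✓ 0010✓ 0011✓ 0100✓ 0110✓ 0111✓ 1000✓ 1001✓ 1010✓ 1101✓
Round 1: -001 -010 0-10✓ 0-11✓ 00-1 001-✓ 01-0 011-✓ 1-01 10-0 100-
Round 2: 0-1-
PIs = {-001, -010, 0-1-, 00-1, 01-0, 1-01, 10-0, 100-}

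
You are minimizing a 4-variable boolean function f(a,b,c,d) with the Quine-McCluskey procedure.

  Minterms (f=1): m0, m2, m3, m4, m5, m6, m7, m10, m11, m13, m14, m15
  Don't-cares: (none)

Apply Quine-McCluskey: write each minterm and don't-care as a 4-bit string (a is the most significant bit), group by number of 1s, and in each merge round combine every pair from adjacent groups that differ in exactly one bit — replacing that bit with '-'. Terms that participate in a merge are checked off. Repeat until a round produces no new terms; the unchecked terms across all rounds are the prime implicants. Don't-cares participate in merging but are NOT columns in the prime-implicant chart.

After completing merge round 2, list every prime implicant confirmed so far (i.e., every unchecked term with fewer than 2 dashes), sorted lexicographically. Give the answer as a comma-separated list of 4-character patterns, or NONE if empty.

NONE

[col 0] 0000*, 0010*, 0011*, 0100*, 0101*, 0110*, 0111*, 1010*, 1011*, 1101*, 1110*, 1111*
[col 1] -010*, -011*, -101*, -110*, -111*, 0-00*, 0-10*, 0-11*, 00-0*, 001-*, 01-0*, 01-1*, 010-*, 011-*, 1-10*, 1-11*, 101-*, 11-1*, 111-*
[col 2] --10*, --11*, -01-*, -1-1, -11-*, 0--0, 0-1-*, 01--, 1-1-*
[col 3] --1-
Prime implicants: --1-, -1-1, 0--0, 01--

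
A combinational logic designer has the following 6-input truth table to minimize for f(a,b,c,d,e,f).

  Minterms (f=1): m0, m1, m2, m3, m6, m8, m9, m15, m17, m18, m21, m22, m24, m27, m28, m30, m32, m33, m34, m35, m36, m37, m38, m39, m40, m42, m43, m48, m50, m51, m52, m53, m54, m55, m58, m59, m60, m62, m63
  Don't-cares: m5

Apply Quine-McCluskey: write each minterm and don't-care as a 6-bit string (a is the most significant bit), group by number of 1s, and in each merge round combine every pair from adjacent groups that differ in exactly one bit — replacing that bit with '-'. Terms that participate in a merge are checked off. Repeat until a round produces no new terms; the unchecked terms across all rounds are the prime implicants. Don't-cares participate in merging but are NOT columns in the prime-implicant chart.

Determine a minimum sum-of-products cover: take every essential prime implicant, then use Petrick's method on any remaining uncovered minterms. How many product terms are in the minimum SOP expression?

13

size-2^0 implicants → 000000(✓)  000001(✓)  000010(✓)  000011(✓)  000101(✓)  000110(✓)  001000(✓)  001001(✓)  001111  010001(✓)  010010(✓)  010101(✓)  010110(✓)  011000(✓)  011011(✓)  011100(✓)  011110(✓)  100000(✓)  100001(✓)  100010(✓)  100011(✓)  100100(✓)  100101(✓)  100110(✓)  100111(✓)  101000(✓)  101010(✓)  101011(✓)  110000(✓)  110010(✓)  110011(✓)  110100(✓)  110101(✓)  110110(✓)  110111(✓)  111010(✓)  111011(✓)  111100(✓)  111110(✓)  111111(✓)
size-2^1 implicants → -00000(✓)  -00001(✓)  -00010(✓)  -00011(✓)  -00101(✓)  -00110(✓)  -01000(✓)  -10010(✓)  -10101(✓)  -10110(✓)  -11011  -11100(✓)  -11110(✓)  0-0001(✓)  0-0010(✓)  0-0101(✓)  0-0110(✓)  0-1000  00-000(✓)  00-001(✓)  000-01(✓)  000-10(✓)  0000-0(✓)  0000-1(✓)  00000-(✓)  00001-(✓)  00100-(✓)  01-110(✓)  010-01(✓)  010-10(✓)  011-00  0111-0(✓)  1-0000(✓)  1-0010(✓)  1-0011(✓)  1-0100(✓)  1-0101(✓)  1-0110(✓)  1-0111(✓)  1-1010(✓)  1-1011(✓)  10-000(✓)  10-010(✓)  10-011(✓)  100-00(✓)  100-01(✓)  100-10(✓)  100-11(✓)  1000-0(✓)  1000-1(✓)  10000-(✓)  10001-(✓)  1001-0(✓)  1001-1(✓)  10010-(✓)  10011-(✓)  1010-0(✓)  10101-(✓)  11-010(✓)  11-011(✓)  11-100(✓)  11-110(✓)  11-111(✓)  110-00(✓)  110-10(✓)  110-11(✓)  1100-0(✓)  11001-(✓)  1101-0(✓)  1101-1(✓)  11010-(✓)  11011-(✓)  111-10(✓)  111-11(✓)  11101-(✓)  1111-0(✓)  11111-(✓)
size-2^2 implicants → --0010(✓)  --0101  --0110(✓)  -0-000  -00-01  -00-10(✓)  -000-0(✓)  -000-1(✓)  -0000-(✓)  -0001-(✓)  -1-110  -10-10(✓)  -111-0  0-0-01  0-0-10(✓)  00-00-  0000--(✓)  1--010(✓)  1--011(✓)  1-0-00(✓)  1-0-10(✓)  1-0-11(✓)  1-00-0(✓)  1-001-(✓)  1-01-0(✓)  1-01-1(✓)  1-010-(✓)  1-011-(✓)  1-101-(✓)  10-0-0  10-01-(✓)  100--0(✓)  100--1(✓)  100-0-(✓)  100-1-(✓)  1000--(✓)  1001--(✓)  11--10(✓)  11--11(✓)  11-01-(✓)  11-1-0  11-11-(✓)  110--0(✓)  110-1-(✓)  1101--(✓)  111-1-(✓)
size-2^3 implicants → --0-10  -000--  1--01-  1-0--0  1-0-1-  1-01--  100---  11--1-
Unchecked terms (primes): --0-10, --0101, -0-000, -00-01, -000--, -1-110, -11011, -111-0, 0-0-01, 0-1000, 00-00-, 001111, 011-00, 1--01-, 1-0--0, 1-0-1-, 1-01--, 10-0-0, 100---, 11--1-, 11-1-0
Minterm coverage:
  m0 ⊆ -0-000,-000--,00-00-
  m1 ⊆ -00-01,-000--,0-0-01,00-00-
  m2 ⊆ --0-10,-000--
  m3 ⊆ -000-- [E]
  m6 ⊆ --0-10 [E]
  m8 ⊆ -0-000,0-1000,00-00-
  m9 ⊆ 00-00- [E]
  m15 ⊆ 001111 [E]
  m17 ⊆ 0-0-01 [E]
  m18 ⊆ --0-10 [E]
  m21 ⊆ --0101,0-0-01
  m22 ⊆ --0-10,-1-110
  m24 ⊆ 0-1000,011-00
  m27 ⊆ -11011 [E]
  m28 ⊆ -111-0,011-00
  m30 ⊆ -1-110,-111-0
  m32 ⊆ -0-000,-000--,1-0--0,10-0-0,100---
  m33 ⊆ -00-01,-000--,100---
  m34 ⊆ --0-10,-000--,1--01-,1-0--0,1-0-1-,10-0-0,100---
  m35 ⊆ -000--,1--01-,1-0-1-,100---
  m36 ⊆ 1-0--0,1-01--,100---
  m37 ⊆ --0101,-00-01,1-01--,100---
  m38 ⊆ --0-10,1-0--0,1-0-1-,1-01--,100---
  m39 ⊆ 1-0-1-,1-01--,100---
  m40 ⊆ -0-000,10-0-0
  m42 ⊆ 1--01-,10-0-0
  m43 ⊆ 1--01- [E]
  m48 ⊆ 1-0--0 [E]
  m50 ⊆ --0-10,1--01-,1-0--0,1-0-1-,11--1-
  m51 ⊆ 1--01-,1-0-1-,11--1-
  m52 ⊆ 1-0--0,1-01--,11-1-0
  m53 ⊆ --0101,1-01--
  m54 ⊆ --0-10,-1-110,1-0--0,1-0-1-,1-01--,11--1-,11-1-0
  m55 ⊆ 1-0-1-,1-01--,11--1-
  m58 ⊆ 1--01-,11--1-
  m59 ⊆ -11011,1--01-,11--1-
  m60 ⊆ -111-0,11-1-0
  m62 ⊆ -1-110,-111-0,11--1-,11-1-0
  m63 ⊆ 11--1- [E]
E = {--0-10, -000--, -11011, 0-0-01, 00-00-, 001111, 1--01-, 1-0--0, 11--1-}
Petrick residual → -0-000, -111-0, 0-1000, 1-01--
Cover = c'ef' + b'd'e'f' + b'c'd' + bcd'ef + bcdf' + a'c'e'f + a'cd'e'f' + a'b'd'e' + a'b'cdef + ad'e + ac'f' + ac'd + abe  |cover|=13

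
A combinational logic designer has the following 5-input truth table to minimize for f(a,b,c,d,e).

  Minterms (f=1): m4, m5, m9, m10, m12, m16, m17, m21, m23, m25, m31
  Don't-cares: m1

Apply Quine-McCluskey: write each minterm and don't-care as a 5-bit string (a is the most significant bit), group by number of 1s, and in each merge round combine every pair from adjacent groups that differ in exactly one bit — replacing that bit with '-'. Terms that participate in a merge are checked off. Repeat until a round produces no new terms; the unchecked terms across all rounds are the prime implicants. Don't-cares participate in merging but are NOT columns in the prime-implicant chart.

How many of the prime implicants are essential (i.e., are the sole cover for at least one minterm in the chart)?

5

size-2^0 implicants → 00001(✓)  00100(✓)  00101(✓)  01001(✓)  01010  01100(✓)  10000(✓)  10001(✓)  10101(✓)  10111(✓)  11001(✓)  11111(✓)
size-2^1 implicants → -0001(✓)  -0101(✓)  -1001(✓)  0-001(✓)  0-100  00-01(✓)  0010-  1-001(✓)  1-111  10-01(✓)  1000-  101-1
size-2^2 implicants → --001  -0-01
Unchecked terms (primes): --001, -0-01, 0-100, 0010-, 01010, 1-111, 1000-, 101-1
Minterm coverage:
  m4 ⊆ 0-100,0010-
  m5 ⊆ -0-01,0010-
  m9 ⊆ --001 [E]
  m10 ⊆ 01010 [E]
  m12 ⊆ 0-100 [E]
  m16 ⊆ 1000- [E]
  m17 ⊆ --001,-0-01,1000-
  m21 ⊆ -0-01,101-1
  m23 ⊆ 1-111,101-1
  m25 ⊆ --001 [E]
  m31 ⊆ 1-111 [E]
E = {--001, 0-100, 01010, 1-111, 1000-}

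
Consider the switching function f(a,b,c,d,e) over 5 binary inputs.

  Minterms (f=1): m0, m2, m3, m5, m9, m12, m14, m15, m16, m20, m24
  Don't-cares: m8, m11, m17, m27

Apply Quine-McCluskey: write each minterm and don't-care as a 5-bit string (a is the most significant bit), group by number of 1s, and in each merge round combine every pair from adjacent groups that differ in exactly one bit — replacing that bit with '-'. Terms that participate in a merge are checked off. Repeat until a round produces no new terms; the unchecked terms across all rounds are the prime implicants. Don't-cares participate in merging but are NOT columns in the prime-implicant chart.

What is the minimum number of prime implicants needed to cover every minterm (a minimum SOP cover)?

Round 0: 00000✓ 00010✓ 00011✓ 00101 01000✓ 01001✓ 01011✓ 01100✓ 01110✓ 01111✓ 10000✓ 10001✓ 10100✓ 11000✓ 11011✓
Round 1: -0000✓ -1000✓ -1011 0-000✓ 0-011 000-0 0001- 01-00 01-11 010-1 0100- 011-0 0111- 1-000✓ 10-00 1000-
Round 2: --000
PIs = {--000, -1011, 0-011, 000-0, 0001-, 00101, 01-00, 01-11, 010-1, 0100-, 011-0, 0111-, 10-00, 1000-}
Coverage chart:
  m0: --000,000-0
  m2: 000-0,0001-
  m3: 0-011,0001-
  m5: 00101 ←essential
  m9: 010-1,0100-
  m12: 01-00,011-0
  m14: 011-0,0111-
  m15: 01-11,0111-
  m16: --000,10-00,1000-
  m20: 10-00 ←essential
  m24: --000 ←essential
Essential: --000, 00101, 10-00
Petrick residual → 0001-, 01-00, 010-1, 0111-
Min cover (7 terms): c'd'e' + a'b'c'd + a'b'cd'e + a'bd'e' + a'bc'e + a'bcd + ab'd'e'

7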